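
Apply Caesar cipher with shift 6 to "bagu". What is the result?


Caesar cipher: shift "bagu" by 6
  'b' (pos 1) + 6 = pos 7 = 'h'
  'a' (pos 0) + 6 = pos 6 = 'g'
  'g' (pos 6) + 6 = pos 12 = 'm'
  'u' (pos 20) + 6 = pos 0 = 'a'
Result: hgma

hgma


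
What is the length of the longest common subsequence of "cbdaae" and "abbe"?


LCS of "cbdaae" and "abbe"
DP table:
           a    b    b    e
      0    0    0    0    0
  c   0    0    0    0    0
  b   0    0    1    1    1
  d   0    0    1    1    1
  a   0    1    1    1    1
  a   0    1    1    1    1
  e   0    1    1    1    2
LCS length = dp[6][4] = 2

2


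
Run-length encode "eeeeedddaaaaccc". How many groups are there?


Input: eeeeedddaaaaccc
Scanning for consecutive runs:
  Group 1: 'e' x 5 (positions 0-4)
  Group 2: 'd' x 3 (positions 5-7)
  Group 3: 'a' x 4 (positions 8-11)
  Group 4: 'c' x 3 (positions 12-14)
Total groups: 4

4


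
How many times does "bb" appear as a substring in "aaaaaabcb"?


Searching for "bb" in "aaaaaabcb"
Scanning each position:
  Position 0: "aa" => no
  Position 1: "aa" => no
  Position 2: "aa" => no
  Position 3: "aa" => no
  Position 4: "aa" => no
  Position 5: "ab" => no
  Position 6: "bc" => no
  Position 7: "cb" => no
Total occurrences: 0

0


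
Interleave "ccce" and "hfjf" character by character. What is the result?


Interleaving "ccce" and "hfjf":
  Position 0: 'c' from first, 'h' from second => "ch"
  Position 1: 'c' from first, 'f' from second => "cf"
  Position 2: 'c' from first, 'j' from second => "cj"
  Position 3: 'e' from first, 'f' from second => "ef"
Result: chcfcjef

chcfcjef


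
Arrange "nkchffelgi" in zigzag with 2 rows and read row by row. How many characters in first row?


Zigzag "nkchffelgi" into 2 rows:
Placing characters:
  'n' => row 0
  'k' => row 1
  'c' => row 0
  'h' => row 1
  'f' => row 0
  'f' => row 1
  'e' => row 0
  'l' => row 1
  'g' => row 0
  'i' => row 1
Rows:
  Row 0: "ncfeg"
  Row 1: "khfli"
First row length: 5

5


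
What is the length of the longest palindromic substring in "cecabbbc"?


Input: "cecabbbc"
Checking substrings for palindromes:
  [0:3] "cec" (len 3) => palindrome
  [4:7] "bbb" (len 3) => palindrome
  [4:6] "bb" (len 2) => palindrome
  [5:7] "bb" (len 2) => palindrome
Longest palindromic substring: "cec" with length 3

3


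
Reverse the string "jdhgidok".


Input: jdhgidok
Reading characters right to left:
  Position 7: 'k'
  Position 6: 'o'
  Position 5: 'd'
  Position 4: 'i'
  Position 3: 'g'
  Position 2: 'h'
  Position 1: 'd'
  Position 0: 'j'
Reversed: kodighdj

kodighdj


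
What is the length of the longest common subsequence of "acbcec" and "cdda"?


LCS of "acbcec" and "cdda"
DP table:
           c    d    d    a
      0    0    0    0    0
  a   0    0    0    0    1
  c   0    1    1    1    1
  b   0    1    1    1    1
  c   0    1    1    1    1
  e   0    1    1    1    1
  c   0    1    1    1    1
LCS length = dp[6][4] = 1

1


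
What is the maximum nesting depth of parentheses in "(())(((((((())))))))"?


Input: "(())(((((((())))))))"
Tracking depth:
  Position 0 '(': depth becomes 1
  Position 1 '(': depth becomes 2
  Position 2 ')': depth becomes 1
  Position 3 ')': depth becomes 0
  Position 4 '(': depth becomes 1
  Position 5 '(': depth becomes 2
  Position 6 '(': depth becomes 3
  Position 7 '(': depth becomes 4
  Position 8 '(': depth becomes 5
  Position 9 '(': depth becomes 6
  Position 10 '(': depth becomes 7
  Position 11 '(': depth becomes 8
  Position 12 ')': depth becomes 7
  Position 13 ')': depth becomes 6
  Position 14 ')': depth becomes 5
  Position 15 ')': depth becomes 4
  Position 16 ')': depth becomes 3
  Position 17 ')': depth becomes 2
  Position 18 ')': depth becomes 1
  Position 19 ')': depth becomes 0
Maximum depth reached: 8

8


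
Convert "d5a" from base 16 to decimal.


Input: "d5a" in base 16
Positional expansion:
  Digit 'd' (value 13) x 16^2 = 3328
  Digit '5' (value 5) x 16^1 = 80
  Digit 'a' (value 10) x 16^0 = 10
Sum = 3418

3418


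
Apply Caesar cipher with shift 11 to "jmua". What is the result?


Caesar cipher: shift "jmua" by 11
  'j' (pos 9) + 11 = pos 20 = 'u'
  'm' (pos 12) + 11 = pos 23 = 'x'
  'u' (pos 20) + 11 = pos 5 = 'f'
  'a' (pos 0) + 11 = pos 11 = 'l'
Result: uxfl

uxfl


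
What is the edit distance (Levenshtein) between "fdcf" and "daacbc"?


Computing edit distance: "fdcf" -> "daacbc"
DP table:
           d    a    a    c    b    c
      0    1    2    3    4    5    6
  f   1    1    2    3    4    5    6
  d   2    1    2    3    4    5    6
  c   3    2    2    3    3    4    5
  f   4    3    3    3    4    4    5
Edit distance = dp[4][6] = 5

5


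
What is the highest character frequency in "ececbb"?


Input: ececbb
Character counts:
  'b': 2
  'c': 2
  'e': 2
Maximum frequency: 2

2


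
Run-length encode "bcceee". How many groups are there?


Input: bcceee
Scanning for consecutive runs:
  Group 1: 'b' x 1 (positions 0-0)
  Group 2: 'c' x 2 (positions 1-2)
  Group 3: 'e' x 3 (positions 3-5)
Total groups: 3

3


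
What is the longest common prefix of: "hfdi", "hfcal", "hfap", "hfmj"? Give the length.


Words: hfdi, hfcal, hfap, hfmj
  Position 0: all 'h' => match
  Position 1: all 'f' => match
  Position 2: ('d', 'c', 'a', 'm') => mismatch, stop
LCP = "hf" (length 2)

2


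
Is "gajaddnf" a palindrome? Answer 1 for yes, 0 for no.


Input: gajaddnf
Reversed: fnddajag
  Compare pos 0 ('g') with pos 7 ('f'): MISMATCH
  Compare pos 1 ('a') with pos 6 ('n'): MISMATCH
  Compare pos 2 ('j') with pos 5 ('d'): MISMATCH
  Compare pos 3 ('a') with pos 4 ('d'): MISMATCH
Result: not a palindrome

0


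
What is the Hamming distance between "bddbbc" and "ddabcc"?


Comparing "bddbbc" and "ddabcc" position by position:
  Position 0: 'b' vs 'd' => differ
  Position 1: 'd' vs 'd' => same
  Position 2: 'd' vs 'a' => differ
  Position 3: 'b' vs 'b' => same
  Position 4: 'b' vs 'c' => differ
  Position 5: 'c' vs 'c' => same
Total differences (Hamming distance): 3

3


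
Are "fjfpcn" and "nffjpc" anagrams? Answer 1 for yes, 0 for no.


Strings: "fjfpcn", "nffjpc"
Sorted first:  cffjnp
Sorted second: cffjnp
Sorted forms match => anagrams

1


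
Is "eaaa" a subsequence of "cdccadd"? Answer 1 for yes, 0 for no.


Check if "eaaa" is a subsequence of "cdccadd"
Greedy scan:
  Position 0 ('c'): no match needed
  Position 1 ('d'): no match needed
  Position 2 ('c'): no match needed
  Position 3 ('c'): no match needed
  Position 4 ('a'): no match needed
  Position 5 ('d'): no match needed
  Position 6 ('d'): no match needed
Only matched 0/4 characters => not a subsequence

0


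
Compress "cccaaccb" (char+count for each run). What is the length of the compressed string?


Input: cccaaccb
Runs:
  'c' x 3 => "c3"
  'a' x 2 => "a2"
  'c' x 2 => "c2"
  'b' x 1 => "b1"
Compressed: "c3a2c2b1"
Compressed length: 8

8


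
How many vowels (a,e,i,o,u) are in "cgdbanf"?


Input: cgdbanf
Checking each character:
  'c' at position 0: consonant
  'g' at position 1: consonant
  'd' at position 2: consonant
  'b' at position 3: consonant
  'a' at position 4: vowel (running total: 1)
  'n' at position 5: consonant
  'f' at position 6: consonant
Total vowels: 1

1


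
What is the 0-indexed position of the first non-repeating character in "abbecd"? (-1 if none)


Input: abbecd
Character frequencies:
  'a': 1
  'b': 2
  'c': 1
  'd': 1
  'e': 1
Scanning left to right for freq == 1:
  Position 0 ('a'): unique! => answer = 0

0


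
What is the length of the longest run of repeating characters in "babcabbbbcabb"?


Input: "babcabbbbcabb"
Scanning for longest run:
  Position 1 ('a'): new char, reset run to 1
  Position 2 ('b'): new char, reset run to 1
  Position 3 ('c'): new char, reset run to 1
  Position 4 ('a'): new char, reset run to 1
  Position 5 ('b'): new char, reset run to 1
  Position 6 ('b'): continues run of 'b', length=2
  Position 7 ('b'): continues run of 'b', length=3
  Position 8 ('b'): continues run of 'b', length=4
  Position 9 ('c'): new char, reset run to 1
  Position 10 ('a'): new char, reset run to 1
  Position 11 ('b'): new char, reset run to 1
  Position 12 ('b'): continues run of 'b', length=2
Longest run: 'b' with length 4

4


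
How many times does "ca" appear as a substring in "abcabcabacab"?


Searching for "ca" in "abcabcabacab"
Scanning each position:
  Position 0: "ab" => no
  Position 1: "bc" => no
  Position 2: "ca" => MATCH
  Position 3: "ab" => no
  Position 4: "bc" => no
  Position 5: "ca" => MATCH
  Position 6: "ab" => no
  Position 7: "ba" => no
  Position 8: "ac" => no
  Position 9: "ca" => MATCH
  Position 10: "ab" => no
Total occurrences: 3

3


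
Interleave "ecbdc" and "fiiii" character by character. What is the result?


Interleaving "ecbdc" and "fiiii":
  Position 0: 'e' from first, 'f' from second => "ef"
  Position 1: 'c' from first, 'i' from second => "ci"
  Position 2: 'b' from first, 'i' from second => "bi"
  Position 3: 'd' from first, 'i' from second => "di"
  Position 4: 'c' from first, 'i' from second => "ci"
Result: efcibidici

efcibidici


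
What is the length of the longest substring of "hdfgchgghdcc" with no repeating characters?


Input: "hdfgchgghdcc"
Sliding window (track last position of each char):
  Position 0 ('h'): window [0,0] length 1 -- new best
  Position 1 ('d'): window [0,1] length 2 -- new best
  Position 2 ('f'): window [0,2] length 3 -- new best
  Position 3 ('g'): window [0,3] length 4 -- new best
  Position 4 ('c'): window [0,4] length 5 -- new best
  Position 5 ('h'): repeat (last at 0), move window start to 1
  Position 5 ('h'): window [1,5] length 5
  Position 6 ('g'): repeat (last at 3), move window start to 4
  Position 6 ('g'): window [4,6] length 3
  Position 7 ('g'): repeat (last at 6), move window start to 7
  Position 7 ('g'): window [7,7] length 1
  Position 8 ('h'): window [7,8] length 2
  Position 9 ('d'): window [7,9] length 3
  Position 10 ('c'): window [7,10] length 4
  Position 11 ('c'): repeat (last at 10), move window start to 11
  Position 11 ('c'): window [11,11] length 1
Longest substring with no repeats: "hdfgc" with length 5

5


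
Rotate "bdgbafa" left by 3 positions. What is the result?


Input: "bdgbafa", rotate left by 3
First 3 characters: "bdg"
Remaining characters: "bafa"
Concatenate remaining + first: "bafa" + "bdg" = "bafabdg"

bafabdg


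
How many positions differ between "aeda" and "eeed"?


Comparing "aeda" and "eeed" position by position:
  Position 0: 'a' vs 'e' => DIFFER
  Position 1: 'e' vs 'e' => same
  Position 2: 'd' vs 'e' => DIFFER
  Position 3: 'a' vs 'd' => DIFFER
Positions that differ: 3

3


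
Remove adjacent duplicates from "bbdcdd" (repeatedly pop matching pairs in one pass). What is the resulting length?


Input: bbdcdd
Stack-based adjacent duplicate removal:
  Read 'b': push. Stack: b
  Read 'b': matches stack top 'b' => pop. Stack: (empty)
  Read 'd': push. Stack: d
  Read 'c': push. Stack: dc
  Read 'd': push. Stack: dcd
  Read 'd': matches stack top 'd' => pop. Stack: dc
Final stack: "dc" (length 2)

2


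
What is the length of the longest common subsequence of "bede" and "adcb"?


LCS of "bede" and "adcb"
DP table:
           a    d    c    b
      0    0    0    0    0
  b   0    0    0    0    1
  e   0    0    0    0    1
  d   0    0    1    1    1
  e   0    0    1    1    1
LCS length = dp[4][4] = 1

1


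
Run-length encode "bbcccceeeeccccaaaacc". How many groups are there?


Input: bbcccceeeeccccaaaacc
Scanning for consecutive runs:
  Group 1: 'b' x 2 (positions 0-1)
  Group 2: 'c' x 4 (positions 2-5)
  Group 3: 'e' x 4 (positions 6-9)
  Group 4: 'c' x 4 (positions 10-13)
  Group 5: 'a' x 4 (positions 14-17)
  Group 6: 'c' x 2 (positions 18-19)
Total groups: 6

6


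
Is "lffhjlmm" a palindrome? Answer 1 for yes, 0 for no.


Input: lffhjlmm
Reversed: mmljhffl
  Compare pos 0 ('l') with pos 7 ('m'): MISMATCH
  Compare pos 1 ('f') with pos 6 ('m'): MISMATCH
  Compare pos 2 ('f') with pos 5 ('l'): MISMATCH
  Compare pos 3 ('h') with pos 4 ('j'): MISMATCH
Result: not a palindrome

0


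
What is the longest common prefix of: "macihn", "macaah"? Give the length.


Words: macihn, macaah
  Position 0: all 'm' => match
  Position 1: all 'a' => match
  Position 2: all 'c' => match
  Position 3: ('i', 'a') => mismatch, stop
LCP = "mac" (length 3)

3


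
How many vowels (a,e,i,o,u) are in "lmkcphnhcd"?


Input: lmkcphnhcd
Checking each character:
  'l' at position 0: consonant
  'm' at position 1: consonant
  'k' at position 2: consonant
  'c' at position 3: consonant
  'p' at position 4: consonant
  'h' at position 5: consonant
  'n' at position 6: consonant
  'h' at position 7: consonant
  'c' at position 8: consonant
  'd' at position 9: consonant
Total vowels: 0

0


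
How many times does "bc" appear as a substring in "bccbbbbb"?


Searching for "bc" in "bccbbbbb"
Scanning each position:
  Position 0: "bc" => MATCH
  Position 1: "cc" => no
  Position 2: "cb" => no
  Position 3: "bb" => no
  Position 4: "bb" => no
  Position 5: "bb" => no
  Position 6: "bb" => no
Total occurrences: 1

1


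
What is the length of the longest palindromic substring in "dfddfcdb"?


Input: "dfddfcdb"
Checking substrings for palindromes:
  [1:5] "fddf" (len 4) => palindrome
  [0:3] "dfd" (len 3) => palindrome
  [2:4] "dd" (len 2) => palindrome
Longest palindromic substring: "fddf" with length 4

4


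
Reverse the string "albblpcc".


Input: albblpcc
Reading characters right to left:
  Position 7: 'c'
  Position 6: 'c'
  Position 5: 'p'
  Position 4: 'l'
  Position 3: 'b'
  Position 2: 'b'
  Position 1: 'l'
  Position 0: 'a'
Reversed: ccplbbla

ccplbbla


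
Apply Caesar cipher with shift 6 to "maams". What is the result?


Caesar cipher: shift "maams" by 6
  'm' (pos 12) + 6 = pos 18 = 's'
  'a' (pos 0) + 6 = pos 6 = 'g'
  'a' (pos 0) + 6 = pos 6 = 'g'
  'm' (pos 12) + 6 = pos 18 = 's'
  's' (pos 18) + 6 = pos 24 = 'y'
Result: sggsy

sggsy


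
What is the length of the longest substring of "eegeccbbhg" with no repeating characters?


Input: "eegeccbbhg"
Sliding window (track last position of each char):
  Position 0 ('e'): window [0,0] length 1 -- new best
  Position 1 ('e'): repeat (last at 0), move window start to 1
  Position 1 ('e'): window [1,1] length 1
  Position 2 ('g'): window [1,2] length 2 -- new best
  Position 3 ('e'): repeat (last at 1), move window start to 2
  Position 3 ('e'): window [2,3] length 2
  Position 4 ('c'): window [2,4] length 3 -- new best
  Position 5 ('c'): repeat (last at 4), move window start to 5
  Position 5 ('c'): window [5,5] length 1
  Position 6 ('b'): window [5,6] length 2
  Position 7 ('b'): repeat (last at 6), move window start to 7
  Position 7 ('b'): window [7,7] length 1
  Position 8 ('h'): window [7,8] length 2
  Position 9 ('g'): window [7,9] length 3
Longest substring with no repeats: "gec" with length 3

3


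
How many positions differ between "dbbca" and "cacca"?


Comparing "dbbca" and "cacca" position by position:
  Position 0: 'd' vs 'c' => DIFFER
  Position 1: 'b' vs 'a' => DIFFER
  Position 2: 'b' vs 'c' => DIFFER
  Position 3: 'c' vs 'c' => same
  Position 4: 'a' vs 'a' => same
Positions that differ: 3

3


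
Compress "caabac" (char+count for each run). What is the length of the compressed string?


Input: caabac
Runs:
  'c' x 1 => "c1"
  'a' x 2 => "a2"
  'b' x 1 => "b1"
  'a' x 1 => "a1"
  'c' x 1 => "c1"
Compressed: "c1a2b1a1c1"
Compressed length: 10

10


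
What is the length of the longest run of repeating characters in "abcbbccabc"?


Input: "abcbbccabc"
Scanning for longest run:
  Position 1 ('b'): new char, reset run to 1
  Position 2 ('c'): new char, reset run to 1
  Position 3 ('b'): new char, reset run to 1
  Position 4 ('b'): continues run of 'b', length=2
  Position 5 ('c'): new char, reset run to 1
  Position 6 ('c'): continues run of 'c', length=2
  Position 7 ('a'): new char, reset run to 1
  Position 8 ('b'): new char, reset run to 1
  Position 9 ('c'): new char, reset run to 1
Longest run: 'b' with length 2

2


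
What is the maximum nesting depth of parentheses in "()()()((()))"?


Input: "()()()((()))"
Tracking depth:
  Position 0 '(': depth becomes 1
  Position 1 ')': depth becomes 0
  Position 2 '(': depth becomes 1
  Position 3 ')': depth becomes 0
  Position 4 '(': depth becomes 1
  Position 5 ')': depth becomes 0
  Position 6 '(': depth becomes 1
  Position 7 '(': depth becomes 2
  Position 8 '(': depth becomes 3
  Position 9 ')': depth becomes 2
  Position 10 ')': depth becomes 1
  Position 11 ')': depth becomes 0
Maximum depth reached: 3

3


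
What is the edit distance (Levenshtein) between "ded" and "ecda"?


Computing edit distance: "ded" -> "ecda"
DP table:
           e    c    d    a
      0    1    2    3    4
  d   1    1    2    2    3
  e   2    1    2    3    3
  d   3    2    2    2    3
Edit distance = dp[3][4] = 3

3


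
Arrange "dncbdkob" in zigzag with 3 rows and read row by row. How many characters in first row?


Zigzag "dncbdkob" into 3 rows:
Placing characters:
  'd' => row 0
  'n' => row 1
  'c' => row 2
  'b' => row 1
  'd' => row 0
  'k' => row 1
  'o' => row 2
  'b' => row 1
Rows:
  Row 0: "dd"
  Row 1: "nbkb"
  Row 2: "co"
First row length: 2

2


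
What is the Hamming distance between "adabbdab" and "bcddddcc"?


Comparing "adabbdab" and "bcddddcc" position by position:
  Position 0: 'a' vs 'b' => differ
  Position 1: 'd' vs 'c' => differ
  Position 2: 'a' vs 'd' => differ
  Position 3: 'b' vs 'd' => differ
  Position 4: 'b' vs 'd' => differ
  Position 5: 'd' vs 'd' => same
  Position 6: 'a' vs 'c' => differ
  Position 7: 'b' vs 'c' => differ
Total differences (Hamming distance): 7

7


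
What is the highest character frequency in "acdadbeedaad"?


Input: acdadbeedaad
Character counts:
  'a': 4
  'b': 1
  'c': 1
  'd': 4
  'e': 2
Maximum frequency: 4

4


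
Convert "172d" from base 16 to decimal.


Input: "172d" in base 16
Positional expansion:
  Digit '1' (value 1) x 16^3 = 4096
  Digit '7' (value 7) x 16^2 = 1792
  Digit '2' (value 2) x 16^1 = 32
  Digit 'd' (value 13) x 16^0 = 13
Sum = 5933

5933


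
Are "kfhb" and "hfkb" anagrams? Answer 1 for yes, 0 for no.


Strings: "kfhb", "hfkb"
Sorted first:  bfhk
Sorted second: bfhk
Sorted forms match => anagrams

1


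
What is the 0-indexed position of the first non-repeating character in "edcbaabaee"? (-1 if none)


Input: edcbaabaee
Character frequencies:
  'a': 3
  'b': 2
  'c': 1
  'd': 1
  'e': 3
Scanning left to right for freq == 1:
  Position 0 ('e'): freq=3, skip
  Position 1 ('d'): unique! => answer = 1

1


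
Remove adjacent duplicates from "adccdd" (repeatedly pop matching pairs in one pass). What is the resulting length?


Input: adccdd
Stack-based adjacent duplicate removal:
  Read 'a': push. Stack: a
  Read 'd': push. Stack: ad
  Read 'c': push. Stack: adc
  Read 'c': matches stack top 'c' => pop. Stack: ad
  Read 'd': matches stack top 'd' => pop. Stack: a
  Read 'd': push. Stack: ad
Final stack: "ad" (length 2)

2


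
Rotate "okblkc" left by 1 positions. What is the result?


Input: "okblkc", rotate left by 1
First 1 characters: "o"
Remaining characters: "kblkc"
Concatenate remaining + first: "kblkc" + "o" = "kblkco"

kblkco


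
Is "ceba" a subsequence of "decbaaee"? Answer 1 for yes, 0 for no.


Check if "ceba" is a subsequence of "decbaaee"
Greedy scan:
  Position 0 ('d'): no match needed
  Position 1 ('e'): no match needed
  Position 2 ('c'): matches sub[0] = 'c'
  Position 3 ('b'): no match needed
  Position 4 ('a'): no match needed
  Position 5 ('a'): no match needed
  Position 6 ('e'): matches sub[1] = 'e'
  Position 7 ('e'): no match needed
Only matched 2/4 characters => not a subsequence

0


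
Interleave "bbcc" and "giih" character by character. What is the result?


Interleaving "bbcc" and "giih":
  Position 0: 'b' from first, 'g' from second => "bg"
  Position 1: 'b' from first, 'i' from second => "bi"
  Position 2: 'c' from first, 'i' from second => "ci"
  Position 3: 'c' from first, 'h' from second => "ch"
Result: bgbicich

bgbicich


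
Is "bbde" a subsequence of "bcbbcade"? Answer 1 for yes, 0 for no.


Check if "bbde" is a subsequence of "bcbbcade"
Greedy scan:
  Position 0 ('b'): matches sub[0] = 'b'
  Position 1 ('c'): no match needed
  Position 2 ('b'): matches sub[1] = 'b'
  Position 3 ('b'): no match needed
  Position 4 ('c'): no match needed
  Position 5 ('a'): no match needed
  Position 6 ('d'): matches sub[2] = 'd'
  Position 7 ('e'): matches sub[3] = 'e'
All 4 characters matched => is a subsequence

1


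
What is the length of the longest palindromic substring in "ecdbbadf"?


Input: "ecdbbadf"
Checking substrings for palindromes:
  [3:5] "bb" (len 2) => palindrome
Longest palindromic substring: "bb" with length 2

2


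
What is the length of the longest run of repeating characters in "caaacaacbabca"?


Input: "caaacaacbabca"
Scanning for longest run:
  Position 1 ('a'): new char, reset run to 1
  Position 2 ('a'): continues run of 'a', length=2
  Position 3 ('a'): continues run of 'a', length=3
  Position 4 ('c'): new char, reset run to 1
  Position 5 ('a'): new char, reset run to 1
  Position 6 ('a'): continues run of 'a', length=2
  Position 7 ('c'): new char, reset run to 1
  Position 8 ('b'): new char, reset run to 1
  Position 9 ('a'): new char, reset run to 1
  Position 10 ('b'): new char, reset run to 1
  Position 11 ('c'): new char, reset run to 1
  Position 12 ('a'): new char, reset run to 1
Longest run: 'a' with length 3

3


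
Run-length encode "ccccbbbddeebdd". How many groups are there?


Input: ccccbbbddeebdd
Scanning for consecutive runs:
  Group 1: 'c' x 4 (positions 0-3)
  Group 2: 'b' x 3 (positions 4-6)
  Group 3: 'd' x 2 (positions 7-8)
  Group 4: 'e' x 2 (positions 9-10)
  Group 5: 'b' x 1 (positions 11-11)
  Group 6: 'd' x 2 (positions 12-13)
Total groups: 6

6


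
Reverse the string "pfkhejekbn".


Input: pfkhejekbn
Reading characters right to left:
  Position 9: 'n'
  Position 8: 'b'
  Position 7: 'k'
  Position 6: 'e'
  Position 5: 'j'
  Position 4: 'e'
  Position 3: 'h'
  Position 2: 'k'
  Position 1: 'f'
  Position 0: 'p'
Reversed: nbkejehkfp

nbkejehkfp


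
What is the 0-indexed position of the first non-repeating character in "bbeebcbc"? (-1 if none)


Input: bbeebcbc
Character frequencies:
  'b': 4
  'c': 2
  'e': 2
Scanning left to right for freq == 1:
  Position 0 ('b'): freq=4, skip
  Position 1 ('b'): freq=4, skip
  Position 2 ('e'): freq=2, skip
  Position 3 ('e'): freq=2, skip
  Position 4 ('b'): freq=4, skip
  Position 5 ('c'): freq=2, skip
  Position 6 ('b'): freq=4, skip
  Position 7 ('c'): freq=2, skip
  No unique character found => answer = -1

-1


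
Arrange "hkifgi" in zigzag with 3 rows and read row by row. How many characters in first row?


Zigzag "hkifgi" into 3 rows:
Placing characters:
  'h' => row 0
  'k' => row 1
  'i' => row 2
  'f' => row 1
  'g' => row 0
  'i' => row 1
Rows:
  Row 0: "hg"
  Row 1: "kfi"
  Row 2: "i"
First row length: 2

2


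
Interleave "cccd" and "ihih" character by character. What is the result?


Interleaving "cccd" and "ihih":
  Position 0: 'c' from first, 'i' from second => "ci"
  Position 1: 'c' from first, 'h' from second => "ch"
  Position 2: 'c' from first, 'i' from second => "ci"
  Position 3: 'd' from first, 'h' from second => "dh"
Result: cichcidh

cichcidh


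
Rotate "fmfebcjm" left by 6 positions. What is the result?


Input: "fmfebcjm", rotate left by 6
First 6 characters: "fmfebc"
Remaining characters: "jm"
Concatenate remaining + first: "jm" + "fmfebc" = "jmfmfebc"

jmfmfebc


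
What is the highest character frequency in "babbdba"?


Input: babbdba
Character counts:
  'a': 2
  'b': 4
  'd': 1
Maximum frequency: 4

4


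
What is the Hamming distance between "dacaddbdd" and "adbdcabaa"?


Comparing "dacaddbdd" and "adbdcabaa" position by position:
  Position 0: 'd' vs 'a' => differ
  Position 1: 'a' vs 'd' => differ
  Position 2: 'c' vs 'b' => differ
  Position 3: 'a' vs 'd' => differ
  Position 4: 'd' vs 'c' => differ
  Position 5: 'd' vs 'a' => differ
  Position 6: 'b' vs 'b' => same
  Position 7: 'd' vs 'a' => differ
  Position 8: 'd' vs 'a' => differ
Total differences (Hamming distance): 8

8


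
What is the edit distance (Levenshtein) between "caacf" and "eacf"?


Computing edit distance: "caacf" -> "eacf"
DP table:
           e    a    c    f
      0    1    2    3    4
  c   1    1    2    2    3
  a   2    2    1    2    3
  a   3    3    2    2    3
  c   4    4    3    2    3
  f   5    5    4    3    2
Edit distance = dp[5][4] = 2

2


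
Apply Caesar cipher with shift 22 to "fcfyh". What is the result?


Caesar cipher: shift "fcfyh" by 22
  'f' (pos 5) + 22 = pos 1 = 'b'
  'c' (pos 2) + 22 = pos 24 = 'y'
  'f' (pos 5) + 22 = pos 1 = 'b'
  'y' (pos 24) + 22 = pos 20 = 'u'
  'h' (pos 7) + 22 = pos 3 = 'd'
Result: bybud

bybud


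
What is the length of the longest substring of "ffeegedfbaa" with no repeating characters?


Input: "ffeegedfbaa"
Sliding window (track last position of each char):
  Position 0 ('f'): window [0,0] length 1 -- new best
  Position 1 ('f'): repeat (last at 0), move window start to 1
  Position 1 ('f'): window [1,1] length 1
  Position 2 ('e'): window [1,2] length 2 -- new best
  Position 3 ('e'): repeat (last at 2), move window start to 3
  Position 3 ('e'): window [3,3] length 1
  Position 4 ('g'): window [3,4] length 2
  Position 5 ('e'): repeat (last at 3), move window start to 4
  Position 5 ('e'): window [4,5] length 2
  Position 6 ('d'): window [4,6] length 3 -- new best
  Position 7 ('f'): window [4,7] length 4 -- new best
  Position 8 ('b'): window [4,8] length 5 -- new best
  Position 9 ('a'): window [4,9] length 6 -- new best
  Position 10 ('a'): repeat (last at 9), move window start to 10
  Position 10 ('a'): window [10,10] length 1
Longest substring with no repeats: "gedfba" with length 6

6


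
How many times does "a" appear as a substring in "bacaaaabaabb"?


Searching for "a" in "bacaaaabaabb"
Scanning each position:
  Position 0: "b" => no
  Position 1: "a" => MATCH
  Position 2: "c" => no
  Position 3: "a" => MATCH
  Position 4: "a" => MATCH
  Position 5: "a" => MATCH
  Position 6: "a" => MATCH
  Position 7: "b" => no
  Position 8: "a" => MATCH
  Position 9: "a" => MATCH
  Position 10: "b" => no
  Position 11: "b" => no
Total occurrences: 7

7


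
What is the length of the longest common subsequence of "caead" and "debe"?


LCS of "caead" and "debe"
DP table:
           d    e    b    e
      0    0    0    0    0
  c   0    0    0    0    0
  a   0    0    0    0    0
  e   0    0    1    1    1
  a   0    0    1    1    1
  d   0    1    1    1    1
LCS length = dp[5][4] = 1

1


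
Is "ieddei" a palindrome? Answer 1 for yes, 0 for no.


Input: ieddei
Reversed: ieddei
  Compare pos 0 ('i') with pos 5 ('i'): match
  Compare pos 1 ('e') with pos 4 ('e'): match
  Compare pos 2 ('d') with pos 3 ('d'): match
Result: palindrome

1


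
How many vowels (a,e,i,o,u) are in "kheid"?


Input: kheid
Checking each character:
  'k' at position 0: consonant
  'h' at position 1: consonant
  'e' at position 2: vowel (running total: 1)
  'i' at position 3: vowel (running total: 2)
  'd' at position 4: consonant
Total vowels: 2

2


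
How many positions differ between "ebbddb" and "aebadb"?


Comparing "ebbddb" and "aebadb" position by position:
  Position 0: 'e' vs 'a' => DIFFER
  Position 1: 'b' vs 'e' => DIFFER
  Position 2: 'b' vs 'b' => same
  Position 3: 'd' vs 'a' => DIFFER
  Position 4: 'd' vs 'd' => same
  Position 5: 'b' vs 'b' => same
Positions that differ: 3

3


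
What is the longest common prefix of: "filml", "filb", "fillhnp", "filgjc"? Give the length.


Words: filml, filb, fillhnp, filgjc
  Position 0: all 'f' => match
  Position 1: all 'i' => match
  Position 2: all 'l' => match
  Position 3: ('m', 'b', 'l', 'g') => mismatch, stop
LCP = "fil" (length 3)

3


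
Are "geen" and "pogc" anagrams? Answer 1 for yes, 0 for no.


Strings: "geen", "pogc"
Sorted first:  eegn
Sorted second: cgop
Differ at position 0: 'e' vs 'c' => not anagrams

0


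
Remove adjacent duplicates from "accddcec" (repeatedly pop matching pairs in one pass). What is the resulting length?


Input: accddcec
Stack-based adjacent duplicate removal:
  Read 'a': push. Stack: a
  Read 'c': push. Stack: ac
  Read 'c': matches stack top 'c' => pop. Stack: a
  Read 'd': push. Stack: ad
  Read 'd': matches stack top 'd' => pop. Stack: a
  Read 'c': push. Stack: ac
  Read 'e': push. Stack: ace
  Read 'c': push. Stack: acec
Final stack: "acec" (length 4)

4


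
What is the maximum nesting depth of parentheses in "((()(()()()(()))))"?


Input: "((()(()()()(()))))"
Tracking depth:
  Position 0 '(': depth becomes 1
  Position 1 '(': depth becomes 2
  Position 2 '(': depth becomes 3
  Position 3 ')': depth becomes 2
  Position 4 '(': depth becomes 3
  Position 5 '(': depth becomes 4
  Position 6 ')': depth becomes 3
  Position 7 '(': depth becomes 4
  Position 8 ')': depth becomes 3
  Position 9 '(': depth becomes 4
  Position 10 ')': depth becomes 3
  Position 11 '(': depth becomes 4
  Position 12 '(': depth becomes 5
  Position 13 ')': depth becomes 4
  Position 14 ')': depth becomes 3
  Position 15 ')': depth becomes 2
  Position 16 ')': depth becomes 1
  Position 17 ')': depth becomes 0
Maximum depth reached: 5

5


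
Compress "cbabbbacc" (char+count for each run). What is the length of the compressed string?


Input: cbabbbacc
Runs:
  'c' x 1 => "c1"
  'b' x 1 => "b1"
  'a' x 1 => "a1"
  'b' x 3 => "b3"
  'a' x 1 => "a1"
  'c' x 2 => "c2"
Compressed: "c1b1a1b3a1c2"
Compressed length: 12

12


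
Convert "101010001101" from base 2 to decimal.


Input: "101010001101" in base 2
Positional expansion:
  Digit '1' (value 1) x 2^11 = 2048
  Digit '0' (value 0) x 2^10 = 0
  Digit '1' (value 1) x 2^9 = 512
  Digit '0' (value 0) x 2^8 = 0
  Digit '1' (value 1) x 2^7 = 128
  Digit '0' (value 0) x 2^6 = 0
  Digit '0' (value 0) x 2^5 = 0
  Digit '0' (value 0) x 2^4 = 0
  Digit '1' (value 1) x 2^3 = 8
  Digit '1' (value 1) x 2^2 = 4
  Digit '0' (value 0) x 2^1 = 0
  Digit '1' (value 1) x 2^0 = 1
Sum = 2701

2701


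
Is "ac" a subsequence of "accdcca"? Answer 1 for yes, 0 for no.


Check if "ac" is a subsequence of "accdcca"
Greedy scan:
  Position 0 ('a'): matches sub[0] = 'a'
  Position 1 ('c'): matches sub[1] = 'c'
  Position 2 ('c'): no match needed
  Position 3 ('d'): no match needed
  Position 4 ('c'): no match needed
  Position 5 ('c'): no match needed
  Position 6 ('a'): no match needed
All 2 characters matched => is a subsequence

1


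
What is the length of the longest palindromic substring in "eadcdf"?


Input: "eadcdf"
Checking substrings for palindromes:
  [2:5] "dcd" (len 3) => palindrome
Longest palindromic substring: "dcd" with length 3

3


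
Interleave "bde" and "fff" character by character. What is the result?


Interleaving "bde" and "fff":
  Position 0: 'b' from first, 'f' from second => "bf"
  Position 1: 'd' from first, 'f' from second => "df"
  Position 2: 'e' from first, 'f' from second => "ef"
Result: bfdfef

bfdfef


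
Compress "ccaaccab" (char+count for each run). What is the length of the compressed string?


Input: ccaaccab
Runs:
  'c' x 2 => "c2"
  'a' x 2 => "a2"
  'c' x 2 => "c2"
  'a' x 1 => "a1"
  'b' x 1 => "b1"
Compressed: "c2a2c2a1b1"
Compressed length: 10

10


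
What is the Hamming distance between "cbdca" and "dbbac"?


Comparing "cbdca" and "dbbac" position by position:
  Position 0: 'c' vs 'd' => differ
  Position 1: 'b' vs 'b' => same
  Position 2: 'd' vs 'b' => differ
  Position 3: 'c' vs 'a' => differ
  Position 4: 'a' vs 'c' => differ
Total differences (Hamming distance): 4

4


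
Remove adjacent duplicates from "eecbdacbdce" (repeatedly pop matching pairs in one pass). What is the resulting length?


Input: eecbdacbdce
Stack-based adjacent duplicate removal:
  Read 'e': push. Stack: e
  Read 'e': matches stack top 'e' => pop. Stack: (empty)
  Read 'c': push. Stack: c
  Read 'b': push. Stack: cb
  Read 'd': push. Stack: cbd
  Read 'a': push. Stack: cbda
  Read 'c': push. Stack: cbdac
  Read 'b': push. Stack: cbdacb
  Read 'd': push. Stack: cbdacbd
  Read 'c': push. Stack: cbdacbdc
  Read 'e': push. Stack: cbdacbdce
Final stack: "cbdacbdce" (length 9)

9


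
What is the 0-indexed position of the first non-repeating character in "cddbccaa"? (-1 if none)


Input: cddbccaa
Character frequencies:
  'a': 2
  'b': 1
  'c': 3
  'd': 2
Scanning left to right for freq == 1:
  Position 0 ('c'): freq=3, skip
  Position 1 ('d'): freq=2, skip
  Position 2 ('d'): freq=2, skip
  Position 3 ('b'): unique! => answer = 3

3


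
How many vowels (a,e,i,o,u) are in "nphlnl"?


Input: nphlnl
Checking each character:
  'n' at position 0: consonant
  'p' at position 1: consonant
  'h' at position 2: consonant
  'l' at position 3: consonant
  'n' at position 4: consonant
  'l' at position 5: consonant
Total vowels: 0

0


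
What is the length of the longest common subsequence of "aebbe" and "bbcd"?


LCS of "aebbe" and "bbcd"
DP table:
           b    b    c    d
      0    0    0    0    0
  a   0    0    0    0    0
  e   0    0    0    0    0
  b   0    1    1    1    1
  b   0    1    2    2    2
  e   0    1    2    2    2
LCS length = dp[5][4] = 2

2


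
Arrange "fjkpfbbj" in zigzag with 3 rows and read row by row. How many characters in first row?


Zigzag "fjkpfbbj" into 3 rows:
Placing characters:
  'f' => row 0
  'j' => row 1
  'k' => row 2
  'p' => row 1
  'f' => row 0
  'b' => row 1
  'b' => row 2
  'j' => row 1
Rows:
  Row 0: "ff"
  Row 1: "jpbj"
  Row 2: "kb"
First row length: 2

2


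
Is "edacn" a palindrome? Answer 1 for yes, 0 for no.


Input: edacn
Reversed: ncade
  Compare pos 0 ('e') with pos 4 ('n'): MISMATCH
  Compare pos 1 ('d') with pos 3 ('c'): MISMATCH
Result: not a palindrome

0


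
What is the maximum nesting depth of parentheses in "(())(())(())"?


Input: "(())(())(())"
Tracking depth:
  Position 0 '(': depth becomes 1
  Position 1 '(': depth becomes 2
  Position 2 ')': depth becomes 1
  Position 3 ')': depth becomes 0
  Position 4 '(': depth becomes 1
  Position 5 '(': depth becomes 2
  Position 6 ')': depth becomes 1
  Position 7 ')': depth becomes 0
  Position 8 '(': depth becomes 1
  Position 9 '(': depth becomes 2
  Position 10 ')': depth becomes 1
  Position 11 ')': depth becomes 0
Maximum depth reached: 2

2


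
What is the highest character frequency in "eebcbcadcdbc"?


Input: eebcbcadcdbc
Character counts:
  'a': 1
  'b': 3
  'c': 4
  'd': 2
  'e': 2
Maximum frequency: 4

4


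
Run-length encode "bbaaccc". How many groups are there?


Input: bbaaccc
Scanning for consecutive runs:
  Group 1: 'b' x 2 (positions 0-1)
  Group 2: 'a' x 2 (positions 2-3)
  Group 3: 'c' x 3 (positions 4-6)
Total groups: 3

3


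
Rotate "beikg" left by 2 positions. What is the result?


Input: "beikg", rotate left by 2
First 2 characters: "be"
Remaining characters: "ikg"
Concatenate remaining + first: "ikg" + "be" = "ikgbe"

ikgbe


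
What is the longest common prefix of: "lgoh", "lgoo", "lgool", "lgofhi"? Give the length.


Words: lgoh, lgoo, lgool, lgofhi
  Position 0: all 'l' => match
  Position 1: all 'g' => match
  Position 2: all 'o' => match
  Position 3: ('h', 'o', 'o', 'f') => mismatch, stop
LCP = "lgo" (length 3)

3


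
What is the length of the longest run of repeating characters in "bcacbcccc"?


Input: "bcacbcccc"
Scanning for longest run:
  Position 1 ('c'): new char, reset run to 1
  Position 2 ('a'): new char, reset run to 1
  Position 3 ('c'): new char, reset run to 1
  Position 4 ('b'): new char, reset run to 1
  Position 5 ('c'): new char, reset run to 1
  Position 6 ('c'): continues run of 'c', length=2
  Position 7 ('c'): continues run of 'c', length=3
  Position 8 ('c'): continues run of 'c', length=4
Longest run: 'c' with length 4

4


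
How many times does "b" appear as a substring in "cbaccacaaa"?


Searching for "b" in "cbaccacaaa"
Scanning each position:
  Position 0: "c" => no
  Position 1: "b" => MATCH
  Position 2: "a" => no
  Position 3: "c" => no
  Position 4: "c" => no
  Position 5: "a" => no
  Position 6: "c" => no
  Position 7: "a" => no
  Position 8: "a" => no
  Position 9: "a" => no
Total occurrences: 1

1


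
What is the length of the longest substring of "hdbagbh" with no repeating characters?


Input: "hdbagbh"
Sliding window (track last position of each char):
  Position 0 ('h'): window [0,0] length 1 -- new best
  Position 1 ('d'): window [0,1] length 2 -- new best
  Position 2 ('b'): window [0,2] length 3 -- new best
  Position 3 ('a'): window [0,3] length 4 -- new best
  Position 4 ('g'): window [0,4] length 5 -- new best
  Position 5 ('b'): repeat (last at 2), move window start to 3
  Position 5 ('b'): window [3,5] length 3
  Position 6 ('h'): window [3,6] length 4
Longest substring with no repeats: "hdbag" with length 5

5


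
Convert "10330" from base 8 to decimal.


Input: "10330" in base 8
Positional expansion:
  Digit '1' (value 1) x 8^4 = 4096
  Digit '0' (value 0) x 8^3 = 0
  Digit '3' (value 3) x 8^2 = 192
  Digit '3' (value 3) x 8^1 = 24
  Digit '0' (value 0) x 8^0 = 0
Sum = 4312

4312


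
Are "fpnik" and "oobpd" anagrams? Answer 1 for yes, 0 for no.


Strings: "fpnik", "oobpd"
Sorted first:  fiknp
Sorted second: bdoop
Differ at position 0: 'f' vs 'b' => not anagrams

0


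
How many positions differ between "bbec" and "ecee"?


Comparing "bbec" and "ecee" position by position:
  Position 0: 'b' vs 'e' => DIFFER
  Position 1: 'b' vs 'c' => DIFFER
  Position 2: 'e' vs 'e' => same
  Position 3: 'c' vs 'e' => DIFFER
Positions that differ: 3

3


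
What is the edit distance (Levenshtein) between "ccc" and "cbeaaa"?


Computing edit distance: "ccc" -> "cbeaaa"
DP table:
           c    b    e    a    a    a
      0    1    2    3    4    5    6
  c   1    0    1    2    3    4    5
  c   2    1    1    2    3    4    5
  c   3    2    2    2    3    4    5
Edit distance = dp[3][6] = 5

5


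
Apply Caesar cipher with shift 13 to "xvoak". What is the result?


Caesar cipher: shift "xvoak" by 13
  'x' (pos 23) + 13 = pos 10 = 'k'
  'v' (pos 21) + 13 = pos 8 = 'i'
  'o' (pos 14) + 13 = pos 1 = 'b'
  'a' (pos 0) + 13 = pos 13 = 'n'
  'k' (pos 10) + 13 = pos 23 = 'x'
Result: kibnx

kibnx


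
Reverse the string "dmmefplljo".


Input: dmmefplljo
Reading characters right to left:
  Position 9: 'o'
  Position 8: 'j'
  Position 7: 'l'
  Position 6: 'l'
  Position 5: 'p'
  Position 4: 'f'
  Position 3: 'e'
  Position 2: 'm'
  Position 1: 'm'
  Position 0: 'd'
Reversed: ojllpfemmd

ojllpfemmd


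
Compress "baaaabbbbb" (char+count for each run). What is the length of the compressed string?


Input: baaaabbbbb
Runs:
  'b' x 1 => "b1"
  'a' x 4 => "a4"
  'b' x 5 => "b5"
Compressed: "b1a4b5"
Compressed length: 6

6


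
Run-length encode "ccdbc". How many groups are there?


Input: ccdbc
Scanning for consecutive runs:
  Group 1: 'c' x 2 (positions 0-1)
  Group 2: 'd' x 1 (positions 2-2)
  Group 3: 'b' x 1 (positions 3-3)
  Group 4: 'c' x 1 (positions 4-4)
Total groups: 4

4


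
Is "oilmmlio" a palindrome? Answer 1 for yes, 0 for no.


Input: oilmmlio
Reversed: oilmmlio
  Compare pos 0 ('o') with pos 7 ('o'): match
  Compare pos 1 ('i') with pos 6 ('i'): match
  Compare pos 2 ('l') with pos 5 ('l'): match
  Compare pos 3 ('m') with pos 4 ('m'): match
Result: palindrome

1


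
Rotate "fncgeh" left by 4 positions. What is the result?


Input: "fncgeh", rotate left by 4
First 4 characters: "fncg"
Remaining characters: "eh"
Concatenate remaining + first: "eh" + "fncg" = "ehfncg"

ehfncg
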